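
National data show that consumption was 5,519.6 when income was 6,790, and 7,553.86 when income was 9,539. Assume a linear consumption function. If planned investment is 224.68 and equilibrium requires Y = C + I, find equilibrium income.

MPC = (7553.86 − 5519.6)/(9539 − 6790) = 2034.26/2749 = 0.74
a = 5519.6 − 0.74(6790) = 495
Equilibrium: Y = 495 + 0.74Y + 224.68
0.26Y = 719.68, so Y = 719.68/0.26 = 2768

Y = 2768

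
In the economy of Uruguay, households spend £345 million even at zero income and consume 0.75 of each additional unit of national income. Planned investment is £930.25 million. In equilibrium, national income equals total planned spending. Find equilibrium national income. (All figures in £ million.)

Y = C + I = 345 + 0.75Y + 930.25
Y − 0.75Y = 1275.25
0.25Y = 1275.25, so Y = 1275.25/0.25 = 5101

Y = 5101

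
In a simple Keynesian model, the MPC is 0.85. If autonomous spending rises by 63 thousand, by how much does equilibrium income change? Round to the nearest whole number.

The multiplier is 1/(1 − MPC) = 1/0.15.
ΔY = 63/0.15 = 420.00 ≈ 420

ΔY ≈ 420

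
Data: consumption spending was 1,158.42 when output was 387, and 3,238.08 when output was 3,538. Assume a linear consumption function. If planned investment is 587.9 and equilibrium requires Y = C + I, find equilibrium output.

MPC = (3238.08 − 1158.42)/(3538 − 387) = 2079.66/3151 = 0.66
a = 1158.42 − 0.66(387) = 903
Equilibrium: Y = 903 + 0.66Y + 587.9
0.34Y = 1490.9, so Y = 1490.9/0.34 = 4385

Y = 4385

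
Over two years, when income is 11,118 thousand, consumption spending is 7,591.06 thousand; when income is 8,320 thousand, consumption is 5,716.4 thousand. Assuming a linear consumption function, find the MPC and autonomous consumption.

MPC = ΔC/ΔY = (7591.06 − 5716.4)/(11118 − 8320) = 1874.66/2798 = 0.67
a = C − MPC·Y = 5716.4 − 0.67(8320) = 5716.4 − 5574.4 = 142

MPC = 0.67; a = 142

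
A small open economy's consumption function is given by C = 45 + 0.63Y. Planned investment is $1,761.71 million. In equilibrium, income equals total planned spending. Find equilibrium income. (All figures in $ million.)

Y = 4883

Y = C + I = 45 + 0.63Y + 1761.71
Y − 0.63Y = 1806.71
0.37Y = 1806.71, so Y = 1806.71/0.37 = 4883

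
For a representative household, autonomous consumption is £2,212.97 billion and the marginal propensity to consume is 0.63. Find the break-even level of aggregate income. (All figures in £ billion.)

At break-even, C = Y: 2212.97 + 0.63Y = Y
0.37Y = 2212.97, so Y = 2212.97/0.37 = 5981

Y = 5981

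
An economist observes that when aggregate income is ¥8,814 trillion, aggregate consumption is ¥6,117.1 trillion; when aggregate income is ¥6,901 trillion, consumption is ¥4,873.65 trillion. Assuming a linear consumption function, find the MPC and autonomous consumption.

MPC = ΔC/ΔY = (6117.1 − 4873.65)/(8814 − 6901) = 1243.45/1913 = 0.65
a = C − MPC·Y = 4873.65 − 0.65(6901) = 4873.65 − 4485.65 = 388

MPC = 0.65; a = 388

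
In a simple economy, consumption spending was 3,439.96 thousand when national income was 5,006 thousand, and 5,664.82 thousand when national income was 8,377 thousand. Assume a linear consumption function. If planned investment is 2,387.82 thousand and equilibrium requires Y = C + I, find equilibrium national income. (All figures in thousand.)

MPC = (5664.82 − 3439.96)/(8377 − 5006) = 2224.86/3371 = 0.66
a = 3439.96 − 0.66(5006) = 136
Equilibrium: Y = 136 + 0.66Y + 2387.82
0.34Y = 2523.82, so Y = 2523.82/0.34 = 7423

Y = 7423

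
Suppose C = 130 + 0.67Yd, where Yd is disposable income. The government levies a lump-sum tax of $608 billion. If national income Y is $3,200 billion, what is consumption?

Yd = Y − T = 3200 − 608 = 2592
C = 130 + 0.67(2592) = 130 + 1736.64 = 1866.64

C = 1866.64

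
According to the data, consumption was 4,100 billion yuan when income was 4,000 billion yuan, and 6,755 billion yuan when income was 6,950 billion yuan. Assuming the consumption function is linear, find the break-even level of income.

MPC = (6755 − 4100)/(6950 − 4000) = 2655/2950 = 0.9
a = 4100 − 0.9(4000) = 4100 − 3600 = 500
Break-even: Y = a/(1−MPC) = 500/0.1 = 5000

Y = 5000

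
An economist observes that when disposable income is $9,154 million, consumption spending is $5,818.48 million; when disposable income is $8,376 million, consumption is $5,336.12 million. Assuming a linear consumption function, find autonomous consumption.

MPC = ΔC/ΔY = (5818.48 − 5336.12)/(9154 − 8376) = 482.36/778 = 0.62
a = C − MPC·Y = 5336.12 − 0.62(8376) = 5336.12 − 5193.12 = 143

a = 143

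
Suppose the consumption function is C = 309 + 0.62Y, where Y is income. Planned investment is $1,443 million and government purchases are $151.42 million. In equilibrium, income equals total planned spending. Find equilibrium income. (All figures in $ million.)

Y = 5009

Y = C + I + G = 309 + 0.62Y + 1443 + 151.42
Y − 0.62Y = 1903.42
0.38Y = 1903.42, so Y = 1903.42/0.38 = 5009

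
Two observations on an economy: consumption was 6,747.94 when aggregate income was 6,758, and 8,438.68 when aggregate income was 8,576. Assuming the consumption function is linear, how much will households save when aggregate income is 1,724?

S = -342.32

MPC = (8438.68 − 6747.94)/(8576 − 6758) = 1690.74/1818 = 0.93
a = 6747.94 − 0.93(6758) = 6747.94 − 6284.94 = 463
C = 463 + 0.93(1724) = 2066.32
S = 1724 − 2066.32 = -342.32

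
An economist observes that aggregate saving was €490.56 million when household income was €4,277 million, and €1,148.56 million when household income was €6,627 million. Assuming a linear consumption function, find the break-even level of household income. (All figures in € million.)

MPS = ΔS/ΔY = (1148.56 − 490.56)/(6627 − 4277) = 658/2350 = 0.28
MPC = 1 − MPS = 0.72
From S(4277) = 490.56: −a + 0.28(4277) = 490.56, so a = 1197.56 − 490.56 = 707
Break-even (S = 0): Y = a/MPS = 707/0.28 = 2525

Y = 2525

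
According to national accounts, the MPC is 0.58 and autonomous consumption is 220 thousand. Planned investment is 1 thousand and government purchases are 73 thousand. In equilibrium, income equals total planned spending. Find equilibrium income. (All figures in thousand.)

Y = C + I + G = 220 + 0.58Y + 1 + 73
Y − 0.58Y = 294
0.42Y = 294, so Y = 294/0.42 = 700

Y = 700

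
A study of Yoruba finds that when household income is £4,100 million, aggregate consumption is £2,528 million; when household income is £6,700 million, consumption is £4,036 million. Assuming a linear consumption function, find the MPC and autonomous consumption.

MPC = 0.58; a = 150

MPC = ΔC/ΔY = (4036 − 2528)/(6700 − 4100) = 1508/2600 = 0.58
a = C − MPC·Y = 2528 − 0.58(4100) = 2528 − 2378 = 150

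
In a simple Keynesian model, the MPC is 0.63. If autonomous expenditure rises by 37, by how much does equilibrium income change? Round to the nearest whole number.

The multiplier is 1/(1 − MPC) = 1/0.37.
ΔY = 37/0.37 = 100.00 ≈ 100

ΔY ≈ 100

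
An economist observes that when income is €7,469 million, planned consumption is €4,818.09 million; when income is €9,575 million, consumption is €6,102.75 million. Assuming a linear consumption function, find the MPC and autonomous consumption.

MPC = ΔC/ΔY = (6102.75 − 4818.09)/(9575 − 7469) = 1284.66/2106 = 0.61
a = C − MPC·Y = 4818.09 − 0.61(7469) = 4818.09 − 4556.09 = 262

MPC = 0.61; a = 262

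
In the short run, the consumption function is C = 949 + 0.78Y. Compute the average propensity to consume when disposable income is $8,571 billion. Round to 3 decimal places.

APC = 0.891

C = 949 + 0.78(8571) = 7634.38
APC = C/Y = 7634.38/8571 = 0.891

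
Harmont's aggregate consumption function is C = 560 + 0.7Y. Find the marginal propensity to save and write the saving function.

MPS = 1 − MPC = 1 − 0.7 = 0.3
S = Y − C = -560 + 0.3Y

MPS = 0.3; S = -560 + 0.3Y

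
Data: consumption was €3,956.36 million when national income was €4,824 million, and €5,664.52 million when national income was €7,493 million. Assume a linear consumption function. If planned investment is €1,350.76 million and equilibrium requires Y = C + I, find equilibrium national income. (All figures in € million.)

MPC = (5664.52 − 3956.36)/(7493 − 4824) = 1708.16/2669 = 0.64
a = 3956.36 − 0.64(4824) = 869
Equilibrium: Y = 869 + 0.64Y + 1350.76
0.36Y = 2219.76, so Y = 2219.76/0.36 = 6166

Y = 6166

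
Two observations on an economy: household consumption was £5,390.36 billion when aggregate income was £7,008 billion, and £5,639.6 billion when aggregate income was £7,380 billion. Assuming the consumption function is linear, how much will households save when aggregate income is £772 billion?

MPC = (5639.6 − 5390.36)/(7380 − 7008) = 249.24/372 = 0.67
a = 5390.36 − 0.67(7008) = 5390.36 − 4695.36 = 695
C = 695 + 0.67(772) = 1212.24
S = 772 − 1212.24 = -440.24

S = -440.24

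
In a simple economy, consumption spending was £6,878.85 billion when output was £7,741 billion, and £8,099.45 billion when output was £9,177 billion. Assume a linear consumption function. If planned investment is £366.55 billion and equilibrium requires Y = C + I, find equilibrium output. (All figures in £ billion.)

MPC = (8099.45 − 6878.85)/(9177 − 7741) = 1220.6/1436 = 0.85
a = 6878.85 − 0.85(7741) = 299
Equilibrium: Y = 299 + 0.85Y + 366.55
0.15Y = 665.55, so Y = 665.55/0.15 = 4437

Y = 4437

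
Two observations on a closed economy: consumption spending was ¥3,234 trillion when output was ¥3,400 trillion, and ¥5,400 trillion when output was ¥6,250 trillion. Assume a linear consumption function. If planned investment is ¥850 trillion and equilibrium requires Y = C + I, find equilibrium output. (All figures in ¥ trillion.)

MPC = (5400 − 3234)/(6250 − 3400) = 2166/2850 = 0.76
a = 3234 − 0.76(3400) = 650
Equilibrium: Y = 650 + 0.76Y + 850
0.24Y = 1500, so Y = 1500/0.24 = 6250

Y = 6250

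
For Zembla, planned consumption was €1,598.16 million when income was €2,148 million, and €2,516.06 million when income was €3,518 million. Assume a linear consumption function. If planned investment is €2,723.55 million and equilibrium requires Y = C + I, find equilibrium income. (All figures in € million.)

Y = 8735

MPC = (2516.06 − 1598.16)/(3518 − 2148) = 917.9/1370 = 0.67
a = 1598.16 − 0.67(2148) = 159
Equilibrium: Y = 159 + 0.67Y + 2723.55
0.33Y = 2882.55, so Y = 2882.55/0.33 = 8735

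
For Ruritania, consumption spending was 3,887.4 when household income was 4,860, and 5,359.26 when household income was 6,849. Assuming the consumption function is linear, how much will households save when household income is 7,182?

MPC = (5359.26 − 3887.4)/(6849 − 4860) = 1471.86/1989 = 0.74
a = 3887.4 − 0.74(4860) = 3887.4 − 3596.4 = 291
C = 291 + 0.74(7182) = 5605.68
S = 7182 − 5605.68 = 1576.32

S = 1576.32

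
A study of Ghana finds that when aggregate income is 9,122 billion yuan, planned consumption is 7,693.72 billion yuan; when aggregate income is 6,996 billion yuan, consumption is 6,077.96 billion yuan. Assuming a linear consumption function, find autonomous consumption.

MPC = ΔC/ΔY = (7693.72 − 6077.96)/(9122 − 6996) = 1615.76/2126 = 0.76
a = C − MPC·Y = 6077.96 − 0.76(6996) = 6077.96 − 5316.96 = 761

a = 761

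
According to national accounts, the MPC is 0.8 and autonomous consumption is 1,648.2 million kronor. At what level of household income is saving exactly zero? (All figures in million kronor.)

At break-even, C = Y: 1648.2 + 0.8Y = Y
0.2Y = 1648.2, so Y = 1648.2/0.2 = 8241

Y = 8241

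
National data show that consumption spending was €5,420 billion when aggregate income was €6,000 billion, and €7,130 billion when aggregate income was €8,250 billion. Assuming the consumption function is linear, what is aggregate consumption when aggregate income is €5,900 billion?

C = 5344

MPC = (7130 − 5420)/(8250 − 6000) = 1710/2250 = 0.76
a = 5420 − 0.76(6000) = 5420 − 4560 = 860
C = 860 + 0.76(5900) = 860 + 4484 = 5344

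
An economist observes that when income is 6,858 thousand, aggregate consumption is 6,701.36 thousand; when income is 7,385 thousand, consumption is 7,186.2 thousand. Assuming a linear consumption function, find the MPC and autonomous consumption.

MPC = ΔC/ΔY = (7186.2 − 6701.36)/(7385 − 6858) = 484.84/527 = 0.92
a = C − MPC·Y = 6701.36 − 0.92(6858) = 6701.36 − 6309.36 = 392

MPC = 0.92; a = 392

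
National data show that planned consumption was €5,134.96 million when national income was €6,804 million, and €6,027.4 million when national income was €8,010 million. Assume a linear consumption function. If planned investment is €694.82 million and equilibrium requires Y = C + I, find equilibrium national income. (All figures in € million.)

MPC = (6027.4 − 5134.96)/(8010 − 6804) = 892.44/1206 = 0.74
a = 5134.96 − 0.74(6804) = 100
Equilibrium: Y = 100 + 0.74Y + 694.82
0.26Y = 794.82, so Y = 794.82/0.26 = 3057

Y = 3057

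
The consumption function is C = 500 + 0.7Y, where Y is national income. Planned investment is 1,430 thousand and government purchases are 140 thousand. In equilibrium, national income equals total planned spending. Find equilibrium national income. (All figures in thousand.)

Y = C + I + G = 500 + 0.7Y + 1430 + 140
Y − 0.7Y = 2070
0.3Y = 2070, so Y = 2070/0.3 = 6900

Y = 6900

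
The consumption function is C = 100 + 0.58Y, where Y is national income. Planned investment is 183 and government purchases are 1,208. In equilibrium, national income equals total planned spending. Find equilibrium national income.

Y = C + I + G = 100 + 0.58Y + 183 + 1208
Y − 0.58Y = 1491
0.42Y = 1491, so Y = 1491/0.42 = 3550

Y = 3550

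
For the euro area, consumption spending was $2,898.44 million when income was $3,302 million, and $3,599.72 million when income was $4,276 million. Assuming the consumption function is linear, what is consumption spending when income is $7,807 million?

MPC = (3599.72 − 2898.44)/(4276 − 3302) = 701.28/974 = 0.72
a = 2898.44 − 0.72(3302) = 2898.44 − 2377.44 = 521
C = 521 + 0.72(7807) = 521 + 5621.04 = 6142.04

C = 6142.04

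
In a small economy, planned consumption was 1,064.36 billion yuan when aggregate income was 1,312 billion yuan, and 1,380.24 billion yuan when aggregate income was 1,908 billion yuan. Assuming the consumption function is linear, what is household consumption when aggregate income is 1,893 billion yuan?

MPC = (1380.24 − 1064.36)/(1908 − 1312) = 315.88/596 = 0.53
a = 1064.36 − 0.53(1312) = 1064.36 − 695.36 = 369
C = 369 + 0.53(1893) = 369 + 1003.29 = 1372.29

C = 1372.29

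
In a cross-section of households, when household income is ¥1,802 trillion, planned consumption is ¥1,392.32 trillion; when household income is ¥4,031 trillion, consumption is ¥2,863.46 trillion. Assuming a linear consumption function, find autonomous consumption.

a = 203

MPC = ΔC/ΔY = (2863.46 − 1392.32)/(4031 − 1802) = 1471.14/2229 = 0.66
a = C − MPC·Y = 1392.32 − 0.66(1802) = 1392.32 − 1189.32 = 203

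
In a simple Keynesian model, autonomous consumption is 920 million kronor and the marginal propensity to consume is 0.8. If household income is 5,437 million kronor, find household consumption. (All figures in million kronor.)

C = 920 + 0.8(5437) = 920 + 4349.6 = 5269.6

C = 5269.6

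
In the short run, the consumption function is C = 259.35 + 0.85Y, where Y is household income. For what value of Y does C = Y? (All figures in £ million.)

At break-even, C = Y: 259.35 + 0.85Y = Y
0.15Y = 259.35, so Y = 259.35/0.15 = 1729

Y = 1729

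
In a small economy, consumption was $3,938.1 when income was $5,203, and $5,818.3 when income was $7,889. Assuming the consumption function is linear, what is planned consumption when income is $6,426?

C = 4794.2

MPC = (5818.3 − 3938.1)/(7889 − 5203) = 1880.2/2686 = 0.7
a = 3938.1 − 0.7(5203) = 3938.1 − 3642.1 = 296
C = 296 + 0.7(6426) = 296 + 4498.2 = 4794.2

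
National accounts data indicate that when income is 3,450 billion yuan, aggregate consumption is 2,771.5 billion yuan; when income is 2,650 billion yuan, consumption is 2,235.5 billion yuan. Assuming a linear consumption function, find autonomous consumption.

MPC = ΔC/ΔY = (2771.5 − 2235.5)/(3450 − 2650) = 536/800 = 0.67
a = C − MPC·Y = 2235.5 − 0.67(2650) = 2235.5 − 1775.5 = 460

a = 460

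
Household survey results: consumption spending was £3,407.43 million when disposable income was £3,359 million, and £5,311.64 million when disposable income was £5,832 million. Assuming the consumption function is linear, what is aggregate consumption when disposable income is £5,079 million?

C = 4731.83

MPC = (5311.64 − 3407.43)/(5832 − 3359) = 1904.21/2473 = 0.77
a = 3407.43 − 0.77(3359) = 3407.43 − 2586.43 = 821
C = 821 + 0.77(5079) = 821 + 3910.83 = 4731.83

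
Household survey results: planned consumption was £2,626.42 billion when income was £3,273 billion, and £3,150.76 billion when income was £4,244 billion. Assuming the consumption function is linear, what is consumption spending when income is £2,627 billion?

MPC = (3150.76 − 2626.42)/(4244 − 3273) = 524.34/971 = 0.54
a = 2626.42 − 0.54(3273) = 2626.42 − 1767.42 = 859
C = 859 + 0.54(2627) = 859 + 1418.58 = 2277.58

C = 2277.58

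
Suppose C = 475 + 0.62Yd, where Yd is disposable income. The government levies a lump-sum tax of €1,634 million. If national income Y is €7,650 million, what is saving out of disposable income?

S = 1811.08

Yd = Y − T = 7650 − 1634 = 6016
C = 475 + 0.62(6016) = 475 + 3729.92 = 4204.92
S = Yd − C = 6016 − 4204.92 = 1811.08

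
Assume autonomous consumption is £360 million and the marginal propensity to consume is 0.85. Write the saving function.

S = -360 + 0.15Y

S = Y − C = Y − (360 + 0.85Y) = -360 + (1 − 0.85)Y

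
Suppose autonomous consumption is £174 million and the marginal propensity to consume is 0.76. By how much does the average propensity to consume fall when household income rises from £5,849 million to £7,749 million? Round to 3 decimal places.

At Y = 5849: C = 174 + 0.76(5849) = 4619.24, APC = 4619.24/5849 = 0.7897
At Y = 7749: C = 6063.24, APC = 6063.24/7749 = 0.7825
Fall in APC = 0.7897 − 0.7825 = 0.0072 ≈ 0.007

ΔAPC = 0.007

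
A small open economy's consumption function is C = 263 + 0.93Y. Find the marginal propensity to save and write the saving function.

MPS = 1 − MPC = 1 − 0.93 = 0.07
S = Y − C = -263 + 0.07Y

MPS = 0.07; S = -263 + 0.07Y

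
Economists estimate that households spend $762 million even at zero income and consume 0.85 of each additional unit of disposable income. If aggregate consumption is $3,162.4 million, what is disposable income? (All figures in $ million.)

Y = 2824

762 + 0.85Y = 3162.4
0.85Y = 2400.4, so Y = 2400.4/0.85 = 2824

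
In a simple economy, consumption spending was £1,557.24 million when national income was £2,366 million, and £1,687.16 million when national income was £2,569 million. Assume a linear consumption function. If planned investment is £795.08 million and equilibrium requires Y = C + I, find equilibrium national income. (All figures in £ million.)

Y = 2328

MPC = (1687.16 − 1557.24)/(2569 − 2366) = 129.92/203 = 0.64
a = 1557.24 − 0.64(2366) = 43
Equilibrium: Y = 43 + 0.64Y + 795.08
0.36Y = 838.08, so Y = 838.08/0.36 = 2328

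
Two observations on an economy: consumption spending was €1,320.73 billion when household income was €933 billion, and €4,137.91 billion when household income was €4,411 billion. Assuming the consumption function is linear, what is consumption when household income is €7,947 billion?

MPC = (4137.91 − 1320.73)/(4411 − 933) = 2817.18/3478 = 0.81
a = 1320.73 − 0.81(933) = 1320.73 − 755.73 = 565
C = 565 + 0.81(7947) = 565 + 6437.07 = 7002.07

C = 7002.07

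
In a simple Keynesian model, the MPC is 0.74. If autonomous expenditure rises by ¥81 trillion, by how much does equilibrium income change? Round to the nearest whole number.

The multiplier is 1/(1 − MPC) = 1/0.26.
ΔY = 81/0.26 = 311.54 ≈ 312

ΔY ≈ 312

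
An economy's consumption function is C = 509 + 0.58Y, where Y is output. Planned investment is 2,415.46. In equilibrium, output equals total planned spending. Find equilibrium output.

Y = 6963

Y = C + I = 509 + 0.58Y + 2415.46
Y − 0.58Y = 2924.46
0.42Y = 2924.46, so Y = 2924.46/0.42 = 6963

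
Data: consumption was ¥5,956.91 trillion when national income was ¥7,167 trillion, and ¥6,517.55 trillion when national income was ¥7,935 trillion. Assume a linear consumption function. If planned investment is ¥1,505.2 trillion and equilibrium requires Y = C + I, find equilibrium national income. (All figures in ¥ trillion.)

MPC = (6517.55 − 5956.91)/(7935 − 7167) = 560.64/768 = 0.73
a = 5956.91 − 0.73(7167) = 725
Equilibrium: Y = 725 + 0.73Y + 1505.2
0.27Y = 2230.2, so Y = 2230.2/0.27 = 8260

Y = 8260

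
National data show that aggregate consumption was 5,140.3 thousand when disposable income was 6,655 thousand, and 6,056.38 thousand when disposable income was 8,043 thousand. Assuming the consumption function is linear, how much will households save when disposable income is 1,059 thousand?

S = -387.94

MPC = (6056.38 − 5140.3)/(8043 − 6655) = 916.08/1388 = 0.66
a = 5140.3 − 0.66(6655) = 5140.3 − 4392.3 = 748
C = 748 + 0.66(1059) = 1446.94
S = 1059 − 1446.94 = -387.94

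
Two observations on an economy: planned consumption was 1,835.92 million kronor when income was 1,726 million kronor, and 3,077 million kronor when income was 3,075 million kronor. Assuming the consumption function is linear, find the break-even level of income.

Y = 3100

MPC = (3077 − 1835.92)/(3075 − 1726) = 1241.08/1349 = 0.92
a = 1835.92 − 0.92(1726) = 1835.92 − 1587.92 = 248
Break-even: Y = a/(1−MPC) = 248/0.08 = 3100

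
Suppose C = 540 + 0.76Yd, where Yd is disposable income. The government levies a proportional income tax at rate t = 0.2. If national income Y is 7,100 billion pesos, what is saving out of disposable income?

S = 823.2

Yd = (1 − 0.2)(7100) = 0.8(7100) = 5680
C = 540 + 0.76(5680) = 540 + 4316.8 = 4856.8
S = Yd − C = 5680 − 4856.8 = 823.2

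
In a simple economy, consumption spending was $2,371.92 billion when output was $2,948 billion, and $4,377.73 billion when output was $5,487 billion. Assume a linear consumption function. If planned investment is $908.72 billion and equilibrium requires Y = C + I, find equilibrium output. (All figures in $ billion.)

MPC = (4377.73 − 2371.92)/(5487 − 2948) = 2005.81/2539 = 0.79
a = 2371.92 − 0.79(2948) = 43
Equilibrium: Y = 43 + 0.79Y + 908.72
0.21Y = 951.72, so Y = 951.72/0.21 = 4532

Y = 4532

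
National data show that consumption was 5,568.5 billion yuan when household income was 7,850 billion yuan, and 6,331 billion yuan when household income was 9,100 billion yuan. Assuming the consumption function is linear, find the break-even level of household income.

MPC = (6331 − 5568.5)/(9100 − 7850) = 762.5/1250 = 0.61
a = 5568.5 − 0.61(7850) = 5568.5 − 4788.5 = 780
Break-even: Y = a/(1−MPC) = 780/0.39 = 2000

Y = 2000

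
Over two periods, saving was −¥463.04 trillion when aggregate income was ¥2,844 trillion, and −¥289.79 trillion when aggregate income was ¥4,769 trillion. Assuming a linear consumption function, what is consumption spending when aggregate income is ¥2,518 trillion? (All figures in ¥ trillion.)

C = 3010.38

MPS = ΔS/ΔY = (-289.79 − (-463.04))/(4769 − 2844) = 173.25/1925 = 0.09
MPC = 1 − MPS = 0.91
Autonomous saving = -463.04 − 0.09(2844) = -719, so a = 719
C = 719 + 0.91(2518) = 719 + 2291.38 = 3010.38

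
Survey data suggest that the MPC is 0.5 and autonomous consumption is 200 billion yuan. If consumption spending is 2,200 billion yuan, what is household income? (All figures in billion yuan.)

Y = 4000

200 + 0.5Y = 2200
0.5Y = 2000, so Y = 2000/0.5 = 4000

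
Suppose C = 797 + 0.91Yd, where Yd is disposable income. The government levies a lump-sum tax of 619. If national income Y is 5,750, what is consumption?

Yd = Y − T = 5750 − 619 = 5131
C = 797 + 0.91(5131) = 797 + 4669.21 = 5466.21

C = 5466.21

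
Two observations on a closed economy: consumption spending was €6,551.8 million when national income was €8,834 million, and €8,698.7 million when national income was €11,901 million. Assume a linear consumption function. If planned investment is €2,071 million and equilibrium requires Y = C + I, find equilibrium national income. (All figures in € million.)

MPC = (8698.7 − 6551.8)/(11901 − 8834) = 2146.9/3067 = 0.7
a = 6551.8 − 0.7(8834) = 368
Equilibrium: Y = 368 + 0.7Y + 2071
0.3Y = 2439, so Y = 2439/0.3 = 8130

Y = 8130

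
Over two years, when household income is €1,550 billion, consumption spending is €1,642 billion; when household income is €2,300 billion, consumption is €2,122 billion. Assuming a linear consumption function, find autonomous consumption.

a = 650

MPC = ΔC/ΔY = (2122 − 1642)/(2300 − 1550) = 480/750 = 0.64
a = C − MPC·Y = 1642 − 0.64(1550) = 1642 − 992 = 650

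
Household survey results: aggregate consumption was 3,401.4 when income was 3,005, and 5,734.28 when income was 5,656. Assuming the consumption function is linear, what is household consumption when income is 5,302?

MPC = (5734.28 − 3401.4)/(5656 − 3005) = 2332.88/2651 = 0.88
a = 3401.4 − 0.88(3005) = 3401.4 − 2644.4 = 757
C = 757 + 0.88(5302) = 757 + 4665.76 = 5422.76

C = 5422.76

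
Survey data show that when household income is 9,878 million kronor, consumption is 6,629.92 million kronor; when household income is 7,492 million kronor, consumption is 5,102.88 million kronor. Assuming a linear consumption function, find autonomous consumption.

MPC = ΔC/ΔY = (6629.92 − 5102.88)/(9878 − 7492) = 1527.04/2386 = 0.64
a = C − MPC·Y = 5102.88 − 0.64(7492) = 5102.88 − 4794.88 = 308

a = 308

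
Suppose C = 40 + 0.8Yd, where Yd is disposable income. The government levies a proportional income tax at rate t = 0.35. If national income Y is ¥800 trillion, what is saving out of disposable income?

S = 64

Yd = (1 − 0.35)(800) = 0.65(800) = 520
C = 40 + 0.8(520) = 40 + 416 = 456
S = Yd − C = 520 − 456 = 64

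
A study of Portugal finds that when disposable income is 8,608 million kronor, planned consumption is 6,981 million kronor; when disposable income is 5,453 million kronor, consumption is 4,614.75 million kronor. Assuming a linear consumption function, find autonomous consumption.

a = 525

MPC = ΔC/ΔY = (6981 − 4614.75)/(8608 − 5453) = 2366.25/3155 = 0.75
a = C − MPC·Y = 4614.75 − 0.75(5453) = 4614.75 − 4089.75 = 525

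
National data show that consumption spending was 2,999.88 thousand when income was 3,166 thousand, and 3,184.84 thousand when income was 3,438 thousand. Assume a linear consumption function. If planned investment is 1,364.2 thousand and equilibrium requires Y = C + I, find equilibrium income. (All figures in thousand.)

MPC = (3184.84 − 2999.88)/(3438 − 3166) = 184.96/272 = 0.68
a = 2999.88 − 0.68(3166) = 847
Equilibrium: Y = 847 + 0.68Y + 1364.2
0.32Y = 2211.2, so Y = 2211.2/0.32 = 6910

Y = 6910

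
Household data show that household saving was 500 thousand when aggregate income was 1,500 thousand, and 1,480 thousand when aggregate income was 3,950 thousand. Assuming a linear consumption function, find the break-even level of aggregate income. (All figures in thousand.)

Y = 250

MPS = ΔS/ΔY = (1480 − 500)/(3950 − 1500) = 980/2450 = 0.4
MPC = 1 − MPS = 0.6
From S(1500) = 500: −a + 0.4(1500) = 500, so a = 600 − 500 = 100
Break-even (S = 0): Y = a/MPS = 100/0.4 = 250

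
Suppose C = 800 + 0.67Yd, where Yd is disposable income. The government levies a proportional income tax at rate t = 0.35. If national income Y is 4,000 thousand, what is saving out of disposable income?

S = 58

Yd = (1 − 0.35)(4000) = 0.65(4000) = 2600
C = 800 + 0.67(2600) = 800 + 1742 = 2542
S = Yd − C = 2600 − 2542 = 58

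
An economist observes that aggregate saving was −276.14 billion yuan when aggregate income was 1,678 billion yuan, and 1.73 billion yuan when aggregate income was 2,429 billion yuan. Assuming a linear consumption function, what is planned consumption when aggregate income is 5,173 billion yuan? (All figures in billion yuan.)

C = 4155.99

MPS = ΔS/ΔY = (1.73 − (-276.14))/(2429 − 1678) = 277.87/751 = 0.37
MPC = 1 − MPS = 0.63
Autonomous saving = -276.14 − 0.37(1678) = -897, so a = 897
C = 897 + 0.63(5173) = 897 + 3258.99 = 4155.99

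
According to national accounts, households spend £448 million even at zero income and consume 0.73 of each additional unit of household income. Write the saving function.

S = -448 + 0.27Y

S = Y − C = Y − (448 + 0.73Y) = -448 + (1 − 0.73)Y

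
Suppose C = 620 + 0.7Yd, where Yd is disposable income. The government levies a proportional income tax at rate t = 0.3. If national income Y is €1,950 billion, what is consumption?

C = 1575.5

Yd = (1 − 0.3)(1950) = 0.7(1950) = 1365
C = 620 + 0.7(1365) = 620 + 955.5 = 1575.5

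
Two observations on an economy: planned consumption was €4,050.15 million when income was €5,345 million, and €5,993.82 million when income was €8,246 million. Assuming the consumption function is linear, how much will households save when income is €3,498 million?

MPC = (5993.82 − 4050.15)/(8246 − 5345) = 1943.67/2901 = 0.67
a = 4050.15 − 0.67(5345) = 4050.15 − 3581.15 = 469
C = 469 + 0.67(3498) = 2812.66
S = 3498 − 2812.66 = 685.34

S = 685.34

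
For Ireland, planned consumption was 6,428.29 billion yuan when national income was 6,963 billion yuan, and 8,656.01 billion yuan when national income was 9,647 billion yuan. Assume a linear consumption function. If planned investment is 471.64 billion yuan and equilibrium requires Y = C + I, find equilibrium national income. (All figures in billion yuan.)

Y = 6592

MPC = (8656.01 − 6428.29)/(9647 − 6963) = 2227.72/2684 = 0.83
a = 6428.29 − 0.83(6963) = 649
Equilibrium: Y = 649 + 0.83Y + 471.64
0.17Y = 1120.64, so Y = 1120.64/0.17 = 6592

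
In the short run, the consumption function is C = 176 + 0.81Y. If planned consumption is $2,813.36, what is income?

Y = 3256

176 + 0.81Y = 2813.36
0.81Y = 2637.36, so Y = 2637.36/0.81 = 3256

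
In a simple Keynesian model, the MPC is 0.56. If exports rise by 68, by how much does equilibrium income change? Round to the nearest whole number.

The multiplier is 1/(1 − MPC) = 1/0.44.
ΔY = 68/0.44 = 154.55 ≈ 155

ΔY ≈ 155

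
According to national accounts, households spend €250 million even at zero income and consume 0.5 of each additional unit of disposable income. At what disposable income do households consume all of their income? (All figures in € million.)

At break-even, C = Y: 250 + 0.5Y = Y
0.5Y = 250, so Y = 250/0.5 = 500

Y = 500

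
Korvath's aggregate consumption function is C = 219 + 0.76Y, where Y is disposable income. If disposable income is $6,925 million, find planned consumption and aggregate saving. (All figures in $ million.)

C = 5482; S = 1443

C = 219 + 0.76(6925) = 219 + 5263 = 5482
S = Y − C = 6925 − 5482 = 1443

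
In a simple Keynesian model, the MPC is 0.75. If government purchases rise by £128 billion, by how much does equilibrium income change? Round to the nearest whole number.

ΔY ≈ 512

The multiplier is 1/(1 − MPC) = 1/0.25.
ΔY = 128/0.25 = 512.00 ≈ 512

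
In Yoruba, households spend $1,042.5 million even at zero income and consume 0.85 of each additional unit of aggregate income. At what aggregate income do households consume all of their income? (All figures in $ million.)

Y = 6950

At break-even, C = Y: 1042.5 + 0.85Y = Y
0.15Y = 1042.5, so Y = 1042.5/0.15 = 6950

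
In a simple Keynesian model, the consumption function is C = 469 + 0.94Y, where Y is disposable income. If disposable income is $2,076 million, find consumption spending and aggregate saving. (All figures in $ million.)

C = 469 + 0.94(2076) = 469 + 1951.44 = 2420.44
S = Y − C = 2076 − 2420.44 = -344.44

C = 2420.44; S = -344.44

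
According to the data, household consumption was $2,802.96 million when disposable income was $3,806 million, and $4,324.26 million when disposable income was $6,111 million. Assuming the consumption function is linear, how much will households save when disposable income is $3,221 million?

S = 804.14

MPC = (4324.26 − 2802.96)/(6111 − 3806) = 1521.3/2305 = 0.66
a = 2802.96 − 0.66(3806) = 2802.96 − 2511.96 = 291
C = 291 + 0.66(3221) = 2416.86
S = 3221 − 2416.86 = 804.14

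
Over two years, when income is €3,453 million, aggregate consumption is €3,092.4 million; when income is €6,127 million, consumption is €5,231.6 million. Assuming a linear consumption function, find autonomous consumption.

MPC = ΔC/ΔY = (5231.6 − 3092.4)/(6127 − 3453) = 2139.2/2674 = 0.8
a = C − MPC·Y = 3092.4 − 0.8(3453) = 3092.4 − 2762.4 = 330

a = 330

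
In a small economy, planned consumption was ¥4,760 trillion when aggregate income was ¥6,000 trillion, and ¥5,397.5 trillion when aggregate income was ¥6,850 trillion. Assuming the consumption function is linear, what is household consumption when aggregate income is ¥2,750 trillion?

MPC = (5397.5 − 4760)/(6850 − 6000) = 637.5/850 = 0.75
a = 4760 − 0.75(6000) = 4760 − 4500 = 260
C = 260 + 0.75(2750) = 260 + 2062.5 = 2322.5

C = 2322.5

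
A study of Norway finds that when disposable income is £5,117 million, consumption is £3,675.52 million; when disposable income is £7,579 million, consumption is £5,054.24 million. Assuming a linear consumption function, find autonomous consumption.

a = 810

MPC = ΔC/ΔY = (5054.24 − 3675.52)/(7579 − 5117) = 1378.72/2462 = 0.56
a = C − MPC·Y = 3675.52 − 0.56(5117) = 3675.52 − 2865.52 = 810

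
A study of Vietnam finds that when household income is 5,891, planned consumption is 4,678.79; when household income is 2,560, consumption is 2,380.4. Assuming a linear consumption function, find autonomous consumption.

MPC = ΔC/ΔY = (4678.79 − 2380.4)/(5891 − 2560) = 2298.39/3331 = 0.69
a = C − MPC·Y = 2380.4 − 0.69(2560) = 2380.4 − 1766.4 = 614

a = 614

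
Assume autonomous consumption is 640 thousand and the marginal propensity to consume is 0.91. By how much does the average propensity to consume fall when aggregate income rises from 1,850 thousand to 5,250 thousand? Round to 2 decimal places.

ΔAPC = 0.22

At Y = 1850: C = 640 + 0.91(1850) = 2323.5, APC = 2323.5/1850 = 1.256
At Y = 5250: C = 5417.5, APC = 5417.5/5250 = 1.032
Fall in APC = 1.256 − 1.032 = 0.224 ≈ 0.22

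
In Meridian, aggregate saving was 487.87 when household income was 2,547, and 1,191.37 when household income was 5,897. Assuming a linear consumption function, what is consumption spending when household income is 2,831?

MPS = ΔS/ΔY = (1191.37 − 487.87)/(5897 − 2547) = 703.5/3350 = 0.21
MPC = 1 − MPS = 0.79
Autonomous saving = 487.87 − 0.21(2547) = -47, so a = 47
C = 47 + 0.79(2831) = 47 + 2236.49 = 2283.49

C = 2283.49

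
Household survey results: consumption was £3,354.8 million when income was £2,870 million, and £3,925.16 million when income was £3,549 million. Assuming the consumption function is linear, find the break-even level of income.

Y = 5900

MPC = (3925.16 − 3354.8)/(3549 − 2870) = 570.36/679 = 0.84
a = 3354.8 − 0.84(2870) = 3354.8 − 2410.8 = 944
Break-even: Y = a/(1−MPC) = 944/0.16 = 5900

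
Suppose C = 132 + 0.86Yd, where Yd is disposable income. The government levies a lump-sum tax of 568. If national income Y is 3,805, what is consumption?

C = 2915.82

Yd = Y − T = 3805 − 568 = 3237
C = 132 + 0.86(3237) = 132 + 2783.82 = 2915.82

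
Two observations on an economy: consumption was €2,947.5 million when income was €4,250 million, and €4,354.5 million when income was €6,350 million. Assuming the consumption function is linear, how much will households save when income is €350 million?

MPC = (4354.5 − 2947.5)/(6350 − 4250) = 1407/2100 = 0.67
a = 2947.5 − 0.67(4250) = 2947.5 − 2847.5 = 100
C = 100 + 0.67(350) = 334.5
S = 350 − 334.5 = 15.5

S = 15.5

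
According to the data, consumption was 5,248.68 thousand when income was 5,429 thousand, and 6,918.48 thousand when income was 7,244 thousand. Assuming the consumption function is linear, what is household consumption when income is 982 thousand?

C = 1157.44

MPC = (6918.48 − 5248.68)/(7244 − 5429) = 1669.8/1815 = 0.92
a = 5248.68 − 0.92(5429) = 5248.68 − 4994.68 = 254
C = 254 + 0.92(982) = 254 + 903.44 = 1157.44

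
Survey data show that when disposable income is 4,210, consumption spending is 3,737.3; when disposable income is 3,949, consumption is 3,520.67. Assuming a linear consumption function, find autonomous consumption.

a = 243

MPC = ΔC/ΔY = (3737.3 − 3520.67)/(4210 − 3949) = 216.63/261 = 0.83
a = C − MPC·Y = 3520.67 − 0.83(3949) = 3520.67 − 3277.67 = 243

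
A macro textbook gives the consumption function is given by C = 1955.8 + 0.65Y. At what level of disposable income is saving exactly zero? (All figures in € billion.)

At break-even, C = Y: 1955.8 + 0.65Y = Y
0.35Y = 1955.8, so Y = 1955.8/0.35 = 5588

Y = 5588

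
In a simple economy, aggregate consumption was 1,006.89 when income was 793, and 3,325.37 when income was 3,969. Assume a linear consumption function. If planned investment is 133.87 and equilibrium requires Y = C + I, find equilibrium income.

Y = 2081

MPC = (3325.37 − 1006.89)/(3969 − 793) = 2318.48/3176 = 0.73
a = 1006.89 − 0.73(793) = 428
Equilibrium: Y = 428 + 0.73Y + 133.87
0.27Y = 561.87, so Y = 561.87/0.27 = 2081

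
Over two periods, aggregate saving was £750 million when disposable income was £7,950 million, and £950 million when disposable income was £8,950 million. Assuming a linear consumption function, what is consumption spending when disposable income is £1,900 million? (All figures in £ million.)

MPS = ΔS/ΔY = (950 − 750)/(8950 − 7950) = 200/1000 = 0.2
MPC = 1 − MPS = 0.8
Autonomous saving = 750 − 0.2(7950) = -840, so a = 840
C = 840 + 0.8(1900) = 840 + 1520 = 2360

C = 2360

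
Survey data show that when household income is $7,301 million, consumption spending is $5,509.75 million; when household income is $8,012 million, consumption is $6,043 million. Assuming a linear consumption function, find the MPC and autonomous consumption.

MPC = 0.75; a = 34

MPC = ΔC/ΔY = (6043 − 5509.75)/(8012 − 7301) = 533.25/711 = 0.75
a = C − MPC·Y = 5509.75 − 0.75(7301) = 5509.75 − 5475.75 = 34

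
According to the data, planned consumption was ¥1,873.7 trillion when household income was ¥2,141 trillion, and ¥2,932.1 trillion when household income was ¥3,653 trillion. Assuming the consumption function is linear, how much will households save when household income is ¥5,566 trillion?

S = 1294.8

MPC = (2932.1 − 1873.7)/(3653 − 2141) = 1058.4/1512 = 0.7
a = 1873.7 − 0.7(2141) = 1873.7 − 1498.7 = 375
C = 375 + 0.7(5566) = 4271.2
S = 5566 − 4271.2 = 1294.8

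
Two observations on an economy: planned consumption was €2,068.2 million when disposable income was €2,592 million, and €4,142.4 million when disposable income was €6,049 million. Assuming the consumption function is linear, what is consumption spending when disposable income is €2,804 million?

C = 2195.4

MPC = (4142.4 − 2068.2)/(6049 − 2592) = 2074.2/3457 = 0.6
a = 2068.2 − 0.6(2592) = 2068.2 − 1555.2 = 513
C = 513 + 0.6(2804) = 513 + 1682.4 = 2195.4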